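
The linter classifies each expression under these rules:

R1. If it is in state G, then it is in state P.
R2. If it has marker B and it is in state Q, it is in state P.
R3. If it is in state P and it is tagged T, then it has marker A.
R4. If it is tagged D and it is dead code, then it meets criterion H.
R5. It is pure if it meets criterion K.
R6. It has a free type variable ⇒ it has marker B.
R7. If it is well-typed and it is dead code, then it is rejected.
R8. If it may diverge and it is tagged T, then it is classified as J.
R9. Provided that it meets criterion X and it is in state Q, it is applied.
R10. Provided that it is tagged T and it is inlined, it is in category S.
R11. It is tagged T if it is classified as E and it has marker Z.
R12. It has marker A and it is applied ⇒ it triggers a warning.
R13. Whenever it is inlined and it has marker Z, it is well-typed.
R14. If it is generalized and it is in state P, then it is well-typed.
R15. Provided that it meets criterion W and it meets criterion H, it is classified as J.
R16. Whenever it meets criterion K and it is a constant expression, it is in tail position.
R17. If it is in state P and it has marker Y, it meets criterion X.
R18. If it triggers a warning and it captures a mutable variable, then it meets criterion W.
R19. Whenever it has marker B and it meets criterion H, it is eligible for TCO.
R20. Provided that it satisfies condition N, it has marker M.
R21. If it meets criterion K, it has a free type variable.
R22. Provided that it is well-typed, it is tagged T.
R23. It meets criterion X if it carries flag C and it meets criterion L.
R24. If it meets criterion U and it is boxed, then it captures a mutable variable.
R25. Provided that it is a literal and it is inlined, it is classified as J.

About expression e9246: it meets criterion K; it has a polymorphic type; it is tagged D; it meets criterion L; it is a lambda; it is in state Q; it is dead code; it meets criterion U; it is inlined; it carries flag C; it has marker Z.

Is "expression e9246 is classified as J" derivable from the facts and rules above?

No

Forward chaining from the given facts derives: meets criterion H, is pure, is well-typed, has a free type variable, is tagged T, meets criterion X, has marker B, is rejected, is applied, is in category S, is eligible for TCO, is in state P, has marker A, triggers a warning.
Rules concluding "it is classified as J": R8 needs "it may diverge"; R15 needs "it meets criterion W"; R25 needs "it is a literal" — none of these are established.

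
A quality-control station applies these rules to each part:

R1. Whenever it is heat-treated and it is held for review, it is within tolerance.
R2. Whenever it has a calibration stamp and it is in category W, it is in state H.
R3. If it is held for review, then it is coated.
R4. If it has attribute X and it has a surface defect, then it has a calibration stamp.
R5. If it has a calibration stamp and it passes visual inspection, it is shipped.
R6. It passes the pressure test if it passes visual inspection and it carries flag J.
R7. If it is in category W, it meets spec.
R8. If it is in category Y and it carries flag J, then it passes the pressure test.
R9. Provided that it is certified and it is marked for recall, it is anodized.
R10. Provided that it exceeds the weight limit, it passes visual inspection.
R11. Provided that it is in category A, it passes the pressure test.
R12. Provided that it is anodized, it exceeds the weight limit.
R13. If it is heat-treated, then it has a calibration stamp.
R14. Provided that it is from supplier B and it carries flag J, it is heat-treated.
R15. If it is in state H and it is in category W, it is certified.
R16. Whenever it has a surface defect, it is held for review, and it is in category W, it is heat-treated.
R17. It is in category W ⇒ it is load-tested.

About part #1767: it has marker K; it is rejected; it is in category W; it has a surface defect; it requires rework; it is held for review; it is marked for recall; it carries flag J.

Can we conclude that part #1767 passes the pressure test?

By R16 (it has a surface defect, it is held for review, it is in category W): it is heat-treated.
By R13 (it is heat-treated): it has a calibration stamp.
By R2 (it has a calibration stamp, it is in category W): it is in state H.
By R15 (it is in state H, it is in category W): it is certified.
By R9 (it is certified, it is marked for recall): it is anodized.
By R12 (it is anodized): it exceeds the weight limit.
By R10 (it exceeds the weight limit): it passes visual inspection.
By R6 (it passes visual inspection, it carries flag J): it passes the pressure test.

Yes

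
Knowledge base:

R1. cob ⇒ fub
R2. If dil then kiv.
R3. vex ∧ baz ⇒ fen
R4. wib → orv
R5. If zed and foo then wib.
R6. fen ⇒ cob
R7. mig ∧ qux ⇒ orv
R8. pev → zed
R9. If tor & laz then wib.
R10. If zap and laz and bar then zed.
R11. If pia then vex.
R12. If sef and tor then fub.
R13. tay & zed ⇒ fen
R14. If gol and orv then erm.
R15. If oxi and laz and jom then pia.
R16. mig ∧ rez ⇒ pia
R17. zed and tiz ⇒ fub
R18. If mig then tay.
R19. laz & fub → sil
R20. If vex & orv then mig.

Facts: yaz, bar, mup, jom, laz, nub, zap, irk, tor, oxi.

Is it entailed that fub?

Yes

wib  (by R9: tor, laz)
zed  (by R10: zap, laz, bar)
pia  (by R15: oxi, laz, jom)
orv  (by R4: wib)
vex  (by R11: pia)
mig  (by R20: vex, orv)
tay  (by R18: mig)
fen  (by R13: tay, zed)
cob  (by R6: fen)
fub  (by R1: cob)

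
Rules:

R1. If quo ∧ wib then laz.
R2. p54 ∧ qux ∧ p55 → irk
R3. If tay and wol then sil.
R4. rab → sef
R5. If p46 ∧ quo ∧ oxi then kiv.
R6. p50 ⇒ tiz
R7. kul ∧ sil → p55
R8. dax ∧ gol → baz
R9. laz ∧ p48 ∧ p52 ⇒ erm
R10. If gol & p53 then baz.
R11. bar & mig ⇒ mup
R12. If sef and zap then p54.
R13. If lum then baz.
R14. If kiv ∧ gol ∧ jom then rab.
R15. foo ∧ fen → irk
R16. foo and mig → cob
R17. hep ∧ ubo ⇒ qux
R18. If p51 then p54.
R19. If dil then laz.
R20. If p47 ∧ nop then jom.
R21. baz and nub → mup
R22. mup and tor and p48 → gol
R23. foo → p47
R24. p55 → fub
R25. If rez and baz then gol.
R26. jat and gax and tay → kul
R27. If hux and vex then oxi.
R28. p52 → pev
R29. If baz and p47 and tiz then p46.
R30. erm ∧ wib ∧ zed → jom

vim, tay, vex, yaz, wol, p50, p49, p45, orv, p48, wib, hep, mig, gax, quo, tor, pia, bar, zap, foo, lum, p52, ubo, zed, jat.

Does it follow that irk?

No

Forward chaining from the given facts derives: laz, sil, tiz, erm, mup, baz, cob, qux, gol, p47, kul, pev, p46, jom, p55, fub.
Rules concluding irk: R2 needs p54; R15 needs fen — none of these are established.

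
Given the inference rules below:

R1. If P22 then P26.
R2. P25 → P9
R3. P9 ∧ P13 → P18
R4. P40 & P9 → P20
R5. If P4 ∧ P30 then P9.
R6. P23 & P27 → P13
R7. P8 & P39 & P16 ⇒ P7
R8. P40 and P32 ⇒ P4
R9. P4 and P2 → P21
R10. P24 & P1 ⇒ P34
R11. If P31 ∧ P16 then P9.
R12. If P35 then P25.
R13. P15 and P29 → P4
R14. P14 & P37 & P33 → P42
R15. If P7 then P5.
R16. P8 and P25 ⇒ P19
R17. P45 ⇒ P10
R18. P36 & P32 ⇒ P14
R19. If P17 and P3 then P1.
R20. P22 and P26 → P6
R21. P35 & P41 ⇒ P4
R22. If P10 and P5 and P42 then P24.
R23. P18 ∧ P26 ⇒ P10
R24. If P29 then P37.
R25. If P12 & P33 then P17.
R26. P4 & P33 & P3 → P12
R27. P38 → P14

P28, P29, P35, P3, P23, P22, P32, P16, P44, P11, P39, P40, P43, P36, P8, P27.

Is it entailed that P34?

Forward chaining from the given facts derives: P26, P13, P7, P4, P25, P5, P19, P14, P6, P37, P9, P18, P20, P10.
The only rule concluding P34 is R10, which needs P24; that is never established.

No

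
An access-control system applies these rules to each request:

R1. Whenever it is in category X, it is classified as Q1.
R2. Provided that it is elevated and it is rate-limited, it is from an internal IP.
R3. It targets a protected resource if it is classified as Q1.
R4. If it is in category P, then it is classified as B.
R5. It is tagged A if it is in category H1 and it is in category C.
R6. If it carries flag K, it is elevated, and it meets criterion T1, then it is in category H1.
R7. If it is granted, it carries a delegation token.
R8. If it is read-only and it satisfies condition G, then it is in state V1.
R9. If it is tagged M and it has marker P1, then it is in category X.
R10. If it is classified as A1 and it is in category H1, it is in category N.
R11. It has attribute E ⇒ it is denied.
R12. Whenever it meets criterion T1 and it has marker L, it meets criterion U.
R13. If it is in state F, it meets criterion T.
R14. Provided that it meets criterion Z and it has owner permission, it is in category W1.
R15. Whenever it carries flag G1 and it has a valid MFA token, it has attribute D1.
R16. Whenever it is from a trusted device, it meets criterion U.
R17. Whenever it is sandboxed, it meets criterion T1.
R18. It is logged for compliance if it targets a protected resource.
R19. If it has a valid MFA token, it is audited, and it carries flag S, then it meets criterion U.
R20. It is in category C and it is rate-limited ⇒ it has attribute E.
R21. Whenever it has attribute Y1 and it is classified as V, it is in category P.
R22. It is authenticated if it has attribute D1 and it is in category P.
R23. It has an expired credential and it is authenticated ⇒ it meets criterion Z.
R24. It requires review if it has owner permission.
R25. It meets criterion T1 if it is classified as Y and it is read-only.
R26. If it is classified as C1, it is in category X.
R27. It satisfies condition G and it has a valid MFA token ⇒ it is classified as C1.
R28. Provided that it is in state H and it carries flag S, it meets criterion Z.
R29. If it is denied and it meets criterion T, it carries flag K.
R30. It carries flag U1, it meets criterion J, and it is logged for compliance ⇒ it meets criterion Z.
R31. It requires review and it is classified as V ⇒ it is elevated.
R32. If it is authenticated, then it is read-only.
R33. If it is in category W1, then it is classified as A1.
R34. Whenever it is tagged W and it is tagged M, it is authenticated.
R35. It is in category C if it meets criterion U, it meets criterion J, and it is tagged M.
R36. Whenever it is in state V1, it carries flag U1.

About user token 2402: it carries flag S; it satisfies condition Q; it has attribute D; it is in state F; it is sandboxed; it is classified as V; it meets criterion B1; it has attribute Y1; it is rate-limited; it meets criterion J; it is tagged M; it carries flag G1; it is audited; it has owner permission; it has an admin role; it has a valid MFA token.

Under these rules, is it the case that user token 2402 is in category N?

No

Forward chaining from the given facts derives: meets criterion T, has attribute D1, meets criterion T1, meets criterion U, is in category P, is authenticated, requires review, is elevated, is read-only, is in category C, is from an internal IP, is classified as B, has attribute E, is denied, carries flag K, is in category H1, is tagged A.
The only rule concluding "it is in category N" is R10, which needs "it is classified as A1"; that is never established.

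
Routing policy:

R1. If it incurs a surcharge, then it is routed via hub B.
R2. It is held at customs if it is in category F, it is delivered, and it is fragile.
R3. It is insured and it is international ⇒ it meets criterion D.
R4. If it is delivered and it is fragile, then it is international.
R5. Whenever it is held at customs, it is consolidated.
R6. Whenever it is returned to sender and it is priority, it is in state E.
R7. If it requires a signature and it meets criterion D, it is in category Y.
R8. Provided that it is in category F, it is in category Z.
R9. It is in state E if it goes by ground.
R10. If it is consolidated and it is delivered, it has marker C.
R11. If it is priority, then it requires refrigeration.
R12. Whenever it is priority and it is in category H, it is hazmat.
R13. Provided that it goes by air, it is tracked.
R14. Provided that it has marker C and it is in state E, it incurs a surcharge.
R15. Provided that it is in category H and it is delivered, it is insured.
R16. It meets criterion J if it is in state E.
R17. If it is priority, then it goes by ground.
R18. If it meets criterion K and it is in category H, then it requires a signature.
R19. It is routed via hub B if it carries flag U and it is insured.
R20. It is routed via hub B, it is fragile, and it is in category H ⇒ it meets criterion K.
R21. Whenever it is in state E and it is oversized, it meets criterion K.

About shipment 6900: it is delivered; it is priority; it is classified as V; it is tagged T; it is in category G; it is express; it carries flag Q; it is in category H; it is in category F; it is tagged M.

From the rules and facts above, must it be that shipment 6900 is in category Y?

Forward chaining from the given facts derives: is in category Z, requires refrigeration, is hazmat, is insured, goes by ground, is in state E, meets criterion J.
The only rule concluding "it is in category Y" is R7, which needs "it requires a signature"; that is never established.

No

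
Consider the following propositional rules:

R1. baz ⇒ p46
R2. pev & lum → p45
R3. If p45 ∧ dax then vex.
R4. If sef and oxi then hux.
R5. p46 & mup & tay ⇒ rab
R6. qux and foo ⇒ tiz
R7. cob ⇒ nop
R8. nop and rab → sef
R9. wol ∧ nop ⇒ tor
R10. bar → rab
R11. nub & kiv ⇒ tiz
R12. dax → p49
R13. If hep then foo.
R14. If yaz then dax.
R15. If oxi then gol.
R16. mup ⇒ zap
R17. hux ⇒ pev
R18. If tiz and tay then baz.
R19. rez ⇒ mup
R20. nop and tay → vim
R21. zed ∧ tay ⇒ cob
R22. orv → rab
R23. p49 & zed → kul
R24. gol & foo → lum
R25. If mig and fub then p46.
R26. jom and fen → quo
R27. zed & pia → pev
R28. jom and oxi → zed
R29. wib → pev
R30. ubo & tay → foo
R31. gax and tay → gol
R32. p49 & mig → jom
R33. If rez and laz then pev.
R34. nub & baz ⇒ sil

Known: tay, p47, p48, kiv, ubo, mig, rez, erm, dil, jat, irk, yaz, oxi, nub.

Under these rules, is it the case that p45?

Yes

tiz  (by R11: nub, kiv)
dax  (by R14: yaz)
gol  (by R15: oxi)
baz  (by R18: tiz, tay)
mup  (by R19: rez)
foo  (by R30: ubo, tay)
p46  (by R1: baz)
rab  (by R5: p46, mup, tay)
p49  (by R12: dax)
lum  (by R24: gol, foo)
jom  (by R32: p49, mig)
zed  (by R28: jom, oxi)
cob  (by R21: zed, tay)
nop  (by R7: cob)
sef  (by R8: nop, rab)
hux  (by R4: sef, oxi)
pev  (by R17: hux)
p45  (by R2: pev, lum)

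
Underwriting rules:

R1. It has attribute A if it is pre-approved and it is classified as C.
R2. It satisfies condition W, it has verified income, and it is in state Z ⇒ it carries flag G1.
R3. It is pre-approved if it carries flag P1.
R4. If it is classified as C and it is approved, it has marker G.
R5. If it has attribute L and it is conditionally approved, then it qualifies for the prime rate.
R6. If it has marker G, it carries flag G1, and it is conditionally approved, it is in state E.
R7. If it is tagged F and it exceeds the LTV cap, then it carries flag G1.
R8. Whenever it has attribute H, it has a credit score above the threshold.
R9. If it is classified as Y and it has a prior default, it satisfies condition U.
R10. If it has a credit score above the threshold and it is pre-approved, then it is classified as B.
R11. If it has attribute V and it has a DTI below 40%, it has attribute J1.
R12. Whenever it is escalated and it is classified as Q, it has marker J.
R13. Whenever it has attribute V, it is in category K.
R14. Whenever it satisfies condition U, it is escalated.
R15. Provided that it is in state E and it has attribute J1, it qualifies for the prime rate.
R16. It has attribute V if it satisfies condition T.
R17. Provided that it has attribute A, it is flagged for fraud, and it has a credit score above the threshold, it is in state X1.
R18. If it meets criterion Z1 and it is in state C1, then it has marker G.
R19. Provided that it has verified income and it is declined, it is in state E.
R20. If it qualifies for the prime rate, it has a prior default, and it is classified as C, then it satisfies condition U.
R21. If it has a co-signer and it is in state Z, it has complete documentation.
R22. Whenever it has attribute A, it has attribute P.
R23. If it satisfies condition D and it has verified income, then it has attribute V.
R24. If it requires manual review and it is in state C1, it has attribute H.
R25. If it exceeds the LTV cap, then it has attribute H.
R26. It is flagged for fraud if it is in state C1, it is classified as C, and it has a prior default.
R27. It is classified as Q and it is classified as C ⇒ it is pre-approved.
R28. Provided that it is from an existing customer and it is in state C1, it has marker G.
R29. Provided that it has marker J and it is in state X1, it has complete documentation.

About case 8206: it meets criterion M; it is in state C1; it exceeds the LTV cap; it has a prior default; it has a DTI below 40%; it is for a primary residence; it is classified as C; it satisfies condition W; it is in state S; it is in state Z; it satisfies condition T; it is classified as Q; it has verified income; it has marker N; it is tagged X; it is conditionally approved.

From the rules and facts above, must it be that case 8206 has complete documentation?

Forward chaining from the given facts derives: carries flag G1, has attribute V, has attribute H, is flagged for fraud, is pre-approved, has attribute A, has a credit score above the threshold, is classified as B, has attribute J1, is in category K, is in state X1, has attribute P.
Rules concluding "it has complete documentation": R21 needs "it has a co-signer"; R29 needs "it has marker J" — none of these are established.

No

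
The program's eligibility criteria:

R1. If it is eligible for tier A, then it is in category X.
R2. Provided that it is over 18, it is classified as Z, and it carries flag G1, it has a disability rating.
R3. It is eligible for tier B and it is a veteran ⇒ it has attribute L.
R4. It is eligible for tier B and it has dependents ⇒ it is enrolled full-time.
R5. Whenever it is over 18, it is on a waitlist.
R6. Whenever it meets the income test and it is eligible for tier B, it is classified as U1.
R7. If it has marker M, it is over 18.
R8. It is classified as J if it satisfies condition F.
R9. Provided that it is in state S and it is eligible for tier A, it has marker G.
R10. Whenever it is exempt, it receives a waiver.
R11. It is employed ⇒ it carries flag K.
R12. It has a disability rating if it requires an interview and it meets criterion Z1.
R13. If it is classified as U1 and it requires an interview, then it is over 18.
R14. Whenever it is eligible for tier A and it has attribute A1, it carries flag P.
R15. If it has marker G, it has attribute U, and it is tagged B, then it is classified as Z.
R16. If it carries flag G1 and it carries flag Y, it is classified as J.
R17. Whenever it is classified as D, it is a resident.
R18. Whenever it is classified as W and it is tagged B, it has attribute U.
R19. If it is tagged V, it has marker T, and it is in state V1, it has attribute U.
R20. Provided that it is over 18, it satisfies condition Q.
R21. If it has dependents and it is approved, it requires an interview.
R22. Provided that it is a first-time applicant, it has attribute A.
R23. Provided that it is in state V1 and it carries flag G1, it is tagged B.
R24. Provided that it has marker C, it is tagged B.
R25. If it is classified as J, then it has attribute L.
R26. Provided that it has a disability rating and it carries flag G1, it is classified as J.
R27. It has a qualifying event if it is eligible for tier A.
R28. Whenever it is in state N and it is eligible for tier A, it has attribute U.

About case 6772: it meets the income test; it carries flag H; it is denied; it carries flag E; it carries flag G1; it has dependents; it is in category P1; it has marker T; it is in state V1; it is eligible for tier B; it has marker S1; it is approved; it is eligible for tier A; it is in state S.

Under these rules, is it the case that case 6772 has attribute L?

Forward chaining from the given facts derives: is in category X, is enrolled full-time, is classified as U1, has marker G, requires an interview, is tagged B, has a qualifying event, is over 18, satisfies condition Q, is on a waitlist.
Rules concluding "it has attribute L": R3 needs "it is a veteran"; R25 needs "it is classified as J" — none of these are established.

No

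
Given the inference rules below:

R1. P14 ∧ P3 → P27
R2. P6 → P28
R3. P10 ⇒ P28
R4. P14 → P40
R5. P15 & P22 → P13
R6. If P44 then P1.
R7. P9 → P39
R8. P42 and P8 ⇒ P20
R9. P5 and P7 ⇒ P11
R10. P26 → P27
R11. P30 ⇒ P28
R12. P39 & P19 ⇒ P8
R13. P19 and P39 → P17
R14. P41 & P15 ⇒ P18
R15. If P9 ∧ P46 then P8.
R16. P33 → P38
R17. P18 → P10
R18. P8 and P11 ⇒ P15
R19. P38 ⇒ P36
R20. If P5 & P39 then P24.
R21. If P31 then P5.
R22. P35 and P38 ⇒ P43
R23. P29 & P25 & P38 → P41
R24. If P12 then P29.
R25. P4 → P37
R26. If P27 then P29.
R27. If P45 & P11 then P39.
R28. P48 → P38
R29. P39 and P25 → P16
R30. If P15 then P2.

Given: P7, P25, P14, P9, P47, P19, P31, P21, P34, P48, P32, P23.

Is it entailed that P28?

Forward chaining from the given facts derives: P40, P39, P8, P17, P5, P38, P16, P11, P15, P36, P24, P2.
Rules concluding P28: R2 needs P6; R3 needs P10; R11 needs P30 — none of these are established.

No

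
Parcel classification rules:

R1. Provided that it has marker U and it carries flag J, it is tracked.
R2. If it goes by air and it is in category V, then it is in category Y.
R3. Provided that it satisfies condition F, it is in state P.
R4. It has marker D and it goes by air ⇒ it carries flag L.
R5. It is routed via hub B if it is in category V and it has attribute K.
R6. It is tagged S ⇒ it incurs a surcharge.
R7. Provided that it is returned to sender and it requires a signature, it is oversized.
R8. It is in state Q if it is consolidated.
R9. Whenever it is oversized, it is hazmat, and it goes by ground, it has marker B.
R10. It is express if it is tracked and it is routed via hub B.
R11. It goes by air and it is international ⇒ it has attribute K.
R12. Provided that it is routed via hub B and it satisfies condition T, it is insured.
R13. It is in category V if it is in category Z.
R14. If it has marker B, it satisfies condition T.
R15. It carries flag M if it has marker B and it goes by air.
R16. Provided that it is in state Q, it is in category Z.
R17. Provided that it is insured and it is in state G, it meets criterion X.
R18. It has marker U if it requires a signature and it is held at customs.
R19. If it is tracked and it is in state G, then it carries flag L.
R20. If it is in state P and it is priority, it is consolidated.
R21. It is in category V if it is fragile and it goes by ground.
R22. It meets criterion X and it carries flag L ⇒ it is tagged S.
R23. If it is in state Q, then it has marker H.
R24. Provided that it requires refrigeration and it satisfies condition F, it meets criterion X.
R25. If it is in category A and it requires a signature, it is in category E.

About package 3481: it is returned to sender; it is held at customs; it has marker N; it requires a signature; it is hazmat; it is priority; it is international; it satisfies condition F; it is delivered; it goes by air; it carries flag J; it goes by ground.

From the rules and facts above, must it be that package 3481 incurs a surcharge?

No

Forward chaining from the given facts derives: is in state P, is oversized, has marker B, has attribute K, satisfies condition T, carries flag M, has marker U, is consolidated, is tracked, is in state Q, is in category Z, has marker H, is in category V, is in category Y, is routed via hub B, is express, is insured.
The only rule concluding "it incurs a surcharge" is R6, which needs "it is tagged S"; that is never established.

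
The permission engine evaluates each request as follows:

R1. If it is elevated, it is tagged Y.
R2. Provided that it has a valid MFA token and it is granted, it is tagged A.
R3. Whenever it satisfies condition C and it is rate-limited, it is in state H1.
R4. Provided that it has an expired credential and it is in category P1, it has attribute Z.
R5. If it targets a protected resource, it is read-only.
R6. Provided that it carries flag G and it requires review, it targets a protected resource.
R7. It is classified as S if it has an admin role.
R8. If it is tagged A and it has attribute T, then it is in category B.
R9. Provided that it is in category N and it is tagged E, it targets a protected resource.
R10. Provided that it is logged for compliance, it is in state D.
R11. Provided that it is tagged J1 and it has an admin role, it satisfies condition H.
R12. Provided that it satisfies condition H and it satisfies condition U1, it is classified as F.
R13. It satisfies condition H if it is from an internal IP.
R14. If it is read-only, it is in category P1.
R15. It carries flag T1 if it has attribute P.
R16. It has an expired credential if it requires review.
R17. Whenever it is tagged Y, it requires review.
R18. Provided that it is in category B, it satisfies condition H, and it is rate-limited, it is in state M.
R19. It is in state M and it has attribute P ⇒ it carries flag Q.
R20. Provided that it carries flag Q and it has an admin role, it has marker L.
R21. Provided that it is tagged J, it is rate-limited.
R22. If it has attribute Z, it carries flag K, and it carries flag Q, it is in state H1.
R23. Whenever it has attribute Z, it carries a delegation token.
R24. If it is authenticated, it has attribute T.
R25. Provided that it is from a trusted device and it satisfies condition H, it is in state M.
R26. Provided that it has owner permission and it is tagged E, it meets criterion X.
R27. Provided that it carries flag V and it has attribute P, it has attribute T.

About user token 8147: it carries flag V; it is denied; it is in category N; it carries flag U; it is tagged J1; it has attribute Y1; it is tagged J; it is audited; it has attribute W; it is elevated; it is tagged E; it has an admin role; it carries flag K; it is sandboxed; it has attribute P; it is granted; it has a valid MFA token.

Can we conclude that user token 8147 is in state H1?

By R1 (it is elevated): it is tagged Y.
By R2 (it has a valid MFA token, it is granted): it is tagged A.
By R9 (it is in category N, it is tagged E): it targets a protected resource.
By R11 (it is tagged J1, it has an admin role): it satisfies condition H.
By R17 (it is tagged Y): it requires review.
By R21 (it is tagged J): it is rate-limited.
By R27 (it carries flag V, it has attribute P): it has attribute T.
By R5 (it targets a protected resource): it is read-only.
By R8 (it is tagged A, it has attribute T): it is in category B.
By R14 (it is read-only): it is in category P1.
By R16 (it requires review): it has an expired credential.
By R18 (it is in category B, it satisfies condition H, it is rate-limited): it is in state M.
By R19 (it is in state M, it has attribute P): it carries flag Q.
By R4 (it has an expired credential, it is in category P1): it has attribute Z.
By R22 (it has attribute Z, it carries flag K, it carries flag Q): it is in state H1.

Yes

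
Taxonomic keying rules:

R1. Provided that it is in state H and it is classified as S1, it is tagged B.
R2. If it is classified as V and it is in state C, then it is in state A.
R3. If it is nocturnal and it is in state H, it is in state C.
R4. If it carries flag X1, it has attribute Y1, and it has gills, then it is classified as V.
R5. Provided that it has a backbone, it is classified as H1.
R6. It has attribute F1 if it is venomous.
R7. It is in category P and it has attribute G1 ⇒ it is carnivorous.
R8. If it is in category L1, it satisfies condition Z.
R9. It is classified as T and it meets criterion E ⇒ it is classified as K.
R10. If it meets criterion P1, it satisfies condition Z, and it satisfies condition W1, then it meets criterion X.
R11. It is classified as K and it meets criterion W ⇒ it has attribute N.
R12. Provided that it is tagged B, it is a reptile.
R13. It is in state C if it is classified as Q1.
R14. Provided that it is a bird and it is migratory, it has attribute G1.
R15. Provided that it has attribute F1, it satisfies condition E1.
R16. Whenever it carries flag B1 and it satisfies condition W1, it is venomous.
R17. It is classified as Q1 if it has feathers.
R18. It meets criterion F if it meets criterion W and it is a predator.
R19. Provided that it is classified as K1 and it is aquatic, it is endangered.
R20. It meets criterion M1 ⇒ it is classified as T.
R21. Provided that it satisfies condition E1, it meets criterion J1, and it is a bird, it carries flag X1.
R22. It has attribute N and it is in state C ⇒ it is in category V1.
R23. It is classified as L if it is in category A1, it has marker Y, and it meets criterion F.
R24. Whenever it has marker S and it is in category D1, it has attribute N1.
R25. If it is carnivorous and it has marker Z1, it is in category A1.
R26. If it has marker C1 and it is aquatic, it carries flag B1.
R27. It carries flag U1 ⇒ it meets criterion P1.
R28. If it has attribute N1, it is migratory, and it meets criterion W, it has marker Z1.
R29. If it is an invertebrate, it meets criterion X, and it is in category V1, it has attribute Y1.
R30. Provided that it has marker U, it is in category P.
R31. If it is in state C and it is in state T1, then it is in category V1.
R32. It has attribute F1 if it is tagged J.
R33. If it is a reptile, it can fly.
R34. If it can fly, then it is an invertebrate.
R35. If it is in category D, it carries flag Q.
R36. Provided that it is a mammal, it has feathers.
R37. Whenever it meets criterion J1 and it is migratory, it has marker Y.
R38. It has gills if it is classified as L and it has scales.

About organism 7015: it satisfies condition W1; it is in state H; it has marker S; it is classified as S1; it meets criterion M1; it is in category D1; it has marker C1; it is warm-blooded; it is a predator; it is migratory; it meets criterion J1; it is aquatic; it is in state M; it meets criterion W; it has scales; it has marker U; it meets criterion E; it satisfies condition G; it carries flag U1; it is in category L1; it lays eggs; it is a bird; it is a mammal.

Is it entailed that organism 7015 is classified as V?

Yes

By R1 (it is in state H, it is classified as S1): it is tagged B.
By R8 (it is in category L1): it satisfies condition Z.
By R12 (it is tagged B): it is a reptile.
By R14 (it is a bird, it is migratory): it has attribute G1.
By R18 (it meets criterion W, it is a predator): it meets criterion F.
By R20 (it meets criterion M1): it is classified as T.
By R24 (it has marker S, it is in category D1): it has attribute N1.
By R26 (it has marker C1, it is aquatic): it carries flag B1.
By R27 (it carries flag U1): it meets criterion P1.
By R28 (it has attribute N1, it is migratory, it meets criterion W): it has marker Z1.
By R30 (it has marker U): it is in category P.
By R33 (it is a reptile): it can fly.
By R34 (it can fly): it is an invertebrate.
By R36 (it is a mammal): it has feathers.
By R37 (it meets criterion J1, it is migratory): it has marker Y.
By R7 (it is in category P, it has attribute G1): it is carnivorous.
By R9 (it is classified as T, it meets criterion E): it is classified as K.
By R10 (it meets criterion P1, it satisfies condition Z, it satisfies condition W1): it meets criterion X.
By R11 (it is classified as K, it meets criterion W): it has attribute N.
By R16 (it carries flag B1, it satisfies condition W1): it is venomous.
By R17 (it has feathers): it is classified as Q1.
By R25 (it is carnivorous, it has marker Z1): it is in category A1.
By R6 (it is venomous): it has attribute F1.
By R13 (it is classified as Q1): it is in state C.
By R15 (it has attribute F1): it satisfies condition E1.
By R21 (it satisfies condition E1, it meets criterion J1, it is a bird): it carries flag X1.
By R22 (it has attribute N, it is in state C): it is in category V1.
By R23 (it is in category A1, it has marker Y, it meets criterion F): it is classified as L.
By R29 (it is an invertebrate, it meets criterion X, it is in category V1): it has attribute Y1.
By R38 (it is classified as L, it has scales): it has gills.
By R4 (it carries flag X1, it has attribute Y1, it has gills): it is classified as V.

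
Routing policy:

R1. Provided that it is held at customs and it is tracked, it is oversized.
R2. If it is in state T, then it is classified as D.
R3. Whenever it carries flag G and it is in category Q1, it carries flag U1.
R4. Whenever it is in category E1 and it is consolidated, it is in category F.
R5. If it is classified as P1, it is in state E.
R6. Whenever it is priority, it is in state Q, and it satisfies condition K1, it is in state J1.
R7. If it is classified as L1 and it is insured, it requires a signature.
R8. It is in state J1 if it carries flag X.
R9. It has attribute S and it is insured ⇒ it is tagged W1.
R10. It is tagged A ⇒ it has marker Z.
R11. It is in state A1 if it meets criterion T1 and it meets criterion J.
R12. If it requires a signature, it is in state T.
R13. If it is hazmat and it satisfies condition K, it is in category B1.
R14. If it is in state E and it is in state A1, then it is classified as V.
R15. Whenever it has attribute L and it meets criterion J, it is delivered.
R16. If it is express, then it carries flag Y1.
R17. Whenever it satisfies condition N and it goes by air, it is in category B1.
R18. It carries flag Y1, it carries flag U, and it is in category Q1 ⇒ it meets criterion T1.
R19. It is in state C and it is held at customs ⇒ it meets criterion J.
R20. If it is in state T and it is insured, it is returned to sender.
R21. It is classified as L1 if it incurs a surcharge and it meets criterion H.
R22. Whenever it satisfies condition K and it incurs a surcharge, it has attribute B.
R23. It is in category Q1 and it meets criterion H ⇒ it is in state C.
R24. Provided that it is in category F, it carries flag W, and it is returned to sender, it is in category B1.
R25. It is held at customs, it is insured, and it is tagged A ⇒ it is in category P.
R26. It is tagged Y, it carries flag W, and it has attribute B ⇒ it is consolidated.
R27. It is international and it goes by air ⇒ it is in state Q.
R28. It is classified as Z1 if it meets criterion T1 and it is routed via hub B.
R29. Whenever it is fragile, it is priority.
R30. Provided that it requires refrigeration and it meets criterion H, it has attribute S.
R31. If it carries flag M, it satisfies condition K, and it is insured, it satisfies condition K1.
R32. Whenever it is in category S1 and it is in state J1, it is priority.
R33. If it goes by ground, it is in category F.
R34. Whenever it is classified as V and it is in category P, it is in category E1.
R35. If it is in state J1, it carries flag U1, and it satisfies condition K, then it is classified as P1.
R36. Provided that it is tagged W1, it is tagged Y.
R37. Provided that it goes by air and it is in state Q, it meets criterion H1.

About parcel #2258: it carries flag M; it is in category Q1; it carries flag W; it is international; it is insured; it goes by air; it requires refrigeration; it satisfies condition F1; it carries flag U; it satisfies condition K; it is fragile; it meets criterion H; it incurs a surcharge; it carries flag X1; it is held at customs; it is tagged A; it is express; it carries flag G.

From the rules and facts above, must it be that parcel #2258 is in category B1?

Yes

By R3 (it carries flag G, it is in category Q1): it carries flag U1.
By R16 (it is express): it carries flag Y1.
By R18 (it carries flag Y1, it carries flag U, it is in category Q1): it meets criterion T1.
By R21 (it incurs a surcharge, it meets criterion H): it is classified as L1.
By R22 (it satisfies condition K, it incurs a surcharge): it has attribute B.
By R23 (it is in category Q1, it meets criterion H): it is in state C.
By R25 (it is held at customs, it is insured, it is tagged A): it is in category P.
By R27 (it is international, it goes by air): it is in state Q.
By R29 (it is fragile): it is priority.
By R30 (it requires refrigeration, it meets criterion H): it has attribute S.
By R31 (it carries flag M, it satisfies condition K, it is insured): it satisfies condition K1.
By R6 (it is priority, it is in state Q, it satisfies condition K1): it is in state J1.
By R7 (it is classified as L1, it is insured): it requires a signature.
By R9 (it has attribute S, it is insured): it is tagged W1.
By R12 (it requires a signature): it is in state T.
By R19 (it is in state C, it is held at customs): it meets criterion J.
By R20 (it is in state T, it is insured): it is returned to sender.
By R35 (it is in state J1, it carries flag U1, it satisfies condition K): it is classified as P1.
By R36 (it is tagged W1): it is tagged Y.
By R5 (it is classified as P1): it is in state E.
By R11 (it meets criterion T1, it meets criterion J): it is in state A1.
By R14 (it is in state E, it is in state A1): it is classified as V.
By R26 (it is tagged Y, it carries flag W, it has attribute B): it is consolidated.
By R34 (it is classified as V, it is in category P): it is in category E1.
By R4 (it is in category E1, it is consolidated): it is in category F.
By R24 (it is in category F, it carries flag W, it is returned to sender): it is in category B1.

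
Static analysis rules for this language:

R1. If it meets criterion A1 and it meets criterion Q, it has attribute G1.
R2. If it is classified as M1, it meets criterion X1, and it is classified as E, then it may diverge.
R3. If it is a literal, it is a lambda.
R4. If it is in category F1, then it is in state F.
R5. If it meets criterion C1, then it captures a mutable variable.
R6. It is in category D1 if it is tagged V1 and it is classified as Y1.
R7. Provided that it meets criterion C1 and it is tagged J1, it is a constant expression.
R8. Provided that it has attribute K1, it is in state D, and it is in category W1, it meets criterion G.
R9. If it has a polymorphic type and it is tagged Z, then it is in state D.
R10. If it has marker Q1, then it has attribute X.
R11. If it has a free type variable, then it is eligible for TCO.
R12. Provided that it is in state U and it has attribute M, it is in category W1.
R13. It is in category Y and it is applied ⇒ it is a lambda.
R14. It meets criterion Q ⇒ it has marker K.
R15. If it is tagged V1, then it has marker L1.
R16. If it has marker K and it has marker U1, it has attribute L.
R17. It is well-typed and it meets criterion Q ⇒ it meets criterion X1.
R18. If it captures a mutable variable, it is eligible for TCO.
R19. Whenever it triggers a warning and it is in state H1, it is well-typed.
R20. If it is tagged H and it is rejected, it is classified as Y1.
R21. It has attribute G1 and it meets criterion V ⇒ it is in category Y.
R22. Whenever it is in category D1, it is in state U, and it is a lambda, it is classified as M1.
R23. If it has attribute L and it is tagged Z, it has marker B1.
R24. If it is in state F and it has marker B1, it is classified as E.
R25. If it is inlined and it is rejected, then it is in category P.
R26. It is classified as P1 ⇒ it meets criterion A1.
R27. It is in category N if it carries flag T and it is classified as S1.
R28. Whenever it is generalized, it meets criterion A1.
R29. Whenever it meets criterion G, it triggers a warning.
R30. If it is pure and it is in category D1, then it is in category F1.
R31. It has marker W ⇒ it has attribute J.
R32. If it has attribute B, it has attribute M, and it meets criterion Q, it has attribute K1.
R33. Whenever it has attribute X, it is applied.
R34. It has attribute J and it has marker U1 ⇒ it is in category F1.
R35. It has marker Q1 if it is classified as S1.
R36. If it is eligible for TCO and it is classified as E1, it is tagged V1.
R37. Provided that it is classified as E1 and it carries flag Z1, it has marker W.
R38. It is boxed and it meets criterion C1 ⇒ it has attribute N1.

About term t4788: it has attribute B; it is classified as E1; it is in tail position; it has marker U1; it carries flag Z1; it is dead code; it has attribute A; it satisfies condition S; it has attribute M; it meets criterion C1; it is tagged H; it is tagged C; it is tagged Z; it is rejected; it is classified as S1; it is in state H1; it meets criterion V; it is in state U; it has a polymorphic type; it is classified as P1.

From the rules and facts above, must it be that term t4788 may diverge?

Forward chaining from the given facts derives: captures a mutable variable, is in state D, is in category W1, is eligible for TCO, is classified as Y1, meets criterion A1, has marker Q1, is tagged V1, has marker W, is in category D1, has attribute X, has marker L1, has attribute J, is applied, is in category F1, is in state F.
The only rule concluding "it may diverge" is R2, which needs "it is classified as M1"; that is never established.

No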